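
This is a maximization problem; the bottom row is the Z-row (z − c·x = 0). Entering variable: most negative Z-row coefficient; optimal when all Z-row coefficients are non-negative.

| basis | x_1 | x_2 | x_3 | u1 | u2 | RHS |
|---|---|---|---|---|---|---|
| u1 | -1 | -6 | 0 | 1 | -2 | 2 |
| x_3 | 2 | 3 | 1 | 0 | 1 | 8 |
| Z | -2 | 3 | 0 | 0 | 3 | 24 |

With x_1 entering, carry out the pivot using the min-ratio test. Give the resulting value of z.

32

Ratio test on column x_1 — row 1: entry -1 ≤ 0; row 2: 8/2 = 4. Minimum is 4 at row 2 (x_3 leaves); pivot element 2.
Pivot on row 2; the Z-row RHS becomes 24 − (-2)·4 = 32.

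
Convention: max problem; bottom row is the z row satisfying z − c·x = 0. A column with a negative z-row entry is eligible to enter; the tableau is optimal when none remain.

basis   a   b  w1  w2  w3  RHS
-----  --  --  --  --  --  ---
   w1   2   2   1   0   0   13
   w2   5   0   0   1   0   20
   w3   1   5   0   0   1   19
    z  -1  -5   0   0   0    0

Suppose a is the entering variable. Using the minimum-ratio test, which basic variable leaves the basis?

w2

Column a entries and ratios — w1: 13/2 = 13/2; w2: 20/5 = 4; w3: 19/1 = 19.
Smallest ratio is 4 in the row of w2, so w2 leaves.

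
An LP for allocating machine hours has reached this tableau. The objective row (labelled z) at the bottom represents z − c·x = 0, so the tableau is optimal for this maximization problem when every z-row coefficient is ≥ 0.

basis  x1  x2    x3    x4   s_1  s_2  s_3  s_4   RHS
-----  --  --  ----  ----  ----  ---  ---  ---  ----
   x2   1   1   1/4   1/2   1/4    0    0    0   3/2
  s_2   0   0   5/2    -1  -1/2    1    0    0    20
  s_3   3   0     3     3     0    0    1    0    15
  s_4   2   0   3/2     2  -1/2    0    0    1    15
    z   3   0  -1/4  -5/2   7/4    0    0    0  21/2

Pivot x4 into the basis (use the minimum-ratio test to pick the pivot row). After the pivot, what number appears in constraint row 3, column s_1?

-3/2

Ratio test on column x4 — row 1: (3/2)/(1/2) = 3; row 2: entry -1 ≤ 0; row 3: 15/3 = 5; row 4: 15/2 = 15/2. Minimum is 3 at row 1 (x2 leaves); pivot element 1/2.
Divide row 1 by 1/2; eliminate column x4 from the other rows.
Row 3 update in column s_1: 0 − 3·(1/2) = -3/2.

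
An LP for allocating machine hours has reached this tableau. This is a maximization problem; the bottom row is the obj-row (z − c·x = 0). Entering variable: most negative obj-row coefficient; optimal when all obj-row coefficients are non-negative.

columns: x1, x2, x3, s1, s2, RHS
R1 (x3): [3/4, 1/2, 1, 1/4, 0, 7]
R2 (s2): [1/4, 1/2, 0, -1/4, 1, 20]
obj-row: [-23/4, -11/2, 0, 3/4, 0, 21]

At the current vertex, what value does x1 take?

0

x1 is not in the basis, so in the current basic feasible solution x1 = 0.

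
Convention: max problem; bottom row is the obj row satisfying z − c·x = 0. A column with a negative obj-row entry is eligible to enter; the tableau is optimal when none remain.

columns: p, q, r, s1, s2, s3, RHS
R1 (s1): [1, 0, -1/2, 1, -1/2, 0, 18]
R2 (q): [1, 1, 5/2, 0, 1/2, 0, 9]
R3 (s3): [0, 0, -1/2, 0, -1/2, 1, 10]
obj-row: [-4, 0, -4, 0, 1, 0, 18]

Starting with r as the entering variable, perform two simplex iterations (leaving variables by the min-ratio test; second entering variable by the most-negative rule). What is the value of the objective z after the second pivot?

54

Ratio test on column r — row 1: entry -1/2 ≤ 0; row 2: 9/(5/2) = 18/5; row 3: entry -1/2 ≤ 0. Minimum is 18/5 at row 2 (q leaves); pivot element 5/2.
Pivot on row 2; the obj-row RHS becomes 18 − (-4)·(18/5) = 162/5.
Next entering variable (most negative obj-row entry -12/5): p.
Ratio test on column p — row 1: (99/5)/(6/5) = 33/2; row 2: (18/5)/(2/5) = 9; row 3: (59/5)/(1/5) = 59. Minimum is 9 at row 2 (r leaves); pivot element 2/5.
After the second pivot the obj-row RHS is 162/5 − (-12/5)·9 = 54.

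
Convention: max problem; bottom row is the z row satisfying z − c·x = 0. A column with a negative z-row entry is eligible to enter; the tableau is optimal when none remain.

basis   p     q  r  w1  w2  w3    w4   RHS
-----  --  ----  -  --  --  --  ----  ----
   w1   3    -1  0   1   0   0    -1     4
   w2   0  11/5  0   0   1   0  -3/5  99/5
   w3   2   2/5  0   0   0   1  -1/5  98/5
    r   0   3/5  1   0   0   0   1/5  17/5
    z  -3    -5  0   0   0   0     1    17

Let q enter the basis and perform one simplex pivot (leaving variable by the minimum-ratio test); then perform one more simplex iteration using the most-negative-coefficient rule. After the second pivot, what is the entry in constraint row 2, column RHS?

Ratio test on column q — row 1: entry -1 ≤ 0; row 2: (99/5)/(11/5) = 9; row 3: (98/5)/(2/5) = 49; row 4: (17/5)/(3/5) = 17/3. Minimum is 17/3 at row 4 (r leaves); pivot element 3/5.
Divide row 4 by 3/5; eliminate column q from the other rows.
Second iteration: most negative z-row entry is -3 in column p, so p enters.
Ratio test on column p — row 1: (29/3)/3 = 29/9; row 2: entry 0 ≤ 0; row 3: (52/3)/2 = 26/3; row 4: entry 0 ≤ 0. Minimum is 29/9 at row 1 (w1 leaves); pivot element 3.
Divide row 1 by 3; eliminate column p from the other rows.
After both pivots, the entry at constraint row 2, column RHS is 22/3.

22/3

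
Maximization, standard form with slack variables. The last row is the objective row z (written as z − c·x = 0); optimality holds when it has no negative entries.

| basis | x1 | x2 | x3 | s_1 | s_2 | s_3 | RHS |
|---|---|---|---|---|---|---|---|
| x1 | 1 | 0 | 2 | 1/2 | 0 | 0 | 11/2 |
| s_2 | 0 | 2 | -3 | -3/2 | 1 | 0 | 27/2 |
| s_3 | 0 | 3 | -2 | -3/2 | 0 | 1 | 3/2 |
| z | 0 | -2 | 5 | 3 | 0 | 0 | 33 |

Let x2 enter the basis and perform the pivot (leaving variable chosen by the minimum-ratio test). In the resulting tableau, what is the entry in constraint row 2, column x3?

-5/3

Ratio test on column x2 — row 1: entry 0 ≤ 0; row 2: (27/2)/2 = 27/4; row 3: (3/2)/3 = 1/2. Minimum is 1/2 at row 3 (s_3 leaves); pivot element 3.
Divide row 3 by 3; eliminate column x2 from the other rows.
Row 2 update in column x3: -3 − 2·(-2/3) = -5/3.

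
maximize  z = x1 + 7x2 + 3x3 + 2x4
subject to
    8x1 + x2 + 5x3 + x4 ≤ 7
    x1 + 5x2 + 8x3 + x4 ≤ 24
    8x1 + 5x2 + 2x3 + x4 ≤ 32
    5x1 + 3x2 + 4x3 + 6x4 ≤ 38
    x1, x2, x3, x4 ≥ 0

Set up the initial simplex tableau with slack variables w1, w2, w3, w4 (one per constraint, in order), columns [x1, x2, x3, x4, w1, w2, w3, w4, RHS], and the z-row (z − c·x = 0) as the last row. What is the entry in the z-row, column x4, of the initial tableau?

The z-row carries the negated objective coefficients: the x4 entry is -2.

-2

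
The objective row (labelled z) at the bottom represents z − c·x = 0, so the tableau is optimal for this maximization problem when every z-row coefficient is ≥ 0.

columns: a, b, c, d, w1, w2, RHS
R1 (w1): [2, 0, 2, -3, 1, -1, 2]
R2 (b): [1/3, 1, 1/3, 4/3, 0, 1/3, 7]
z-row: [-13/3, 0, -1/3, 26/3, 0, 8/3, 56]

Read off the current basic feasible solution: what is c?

0

c is not in the basis, so in the current basic feasible solution c = 0.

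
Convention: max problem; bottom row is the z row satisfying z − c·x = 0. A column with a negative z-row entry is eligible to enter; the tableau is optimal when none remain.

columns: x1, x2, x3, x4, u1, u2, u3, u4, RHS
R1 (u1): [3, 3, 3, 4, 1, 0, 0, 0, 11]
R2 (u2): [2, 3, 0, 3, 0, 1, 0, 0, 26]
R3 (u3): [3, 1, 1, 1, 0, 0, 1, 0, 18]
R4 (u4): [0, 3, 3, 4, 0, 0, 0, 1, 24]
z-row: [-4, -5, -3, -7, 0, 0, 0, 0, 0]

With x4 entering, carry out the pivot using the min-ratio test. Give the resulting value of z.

Ratio test on column x4 — row 1: 11/4 = 11/4; row 2: 26/3 = 26/3; row 3: 18/1 = 18; row 4: 24/4 = 6. Minimum is 11/4 at row 1 (u1 leaves); pivot element 4.
Pivot on row 1; the z-row RHS becomes 0 − (-7)·(11/4) = 77/4.

77/4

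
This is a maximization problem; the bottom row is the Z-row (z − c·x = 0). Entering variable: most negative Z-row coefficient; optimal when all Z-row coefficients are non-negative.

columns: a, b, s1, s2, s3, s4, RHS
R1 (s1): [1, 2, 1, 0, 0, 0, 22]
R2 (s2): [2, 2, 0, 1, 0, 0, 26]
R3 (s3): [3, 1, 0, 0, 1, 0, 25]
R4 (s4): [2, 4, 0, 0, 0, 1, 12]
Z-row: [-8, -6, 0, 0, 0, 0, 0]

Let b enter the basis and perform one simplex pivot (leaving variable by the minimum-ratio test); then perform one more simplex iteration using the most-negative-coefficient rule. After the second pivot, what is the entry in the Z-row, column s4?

4

Ratio test on column b — row 1: 22/2 = 11; row 2: 26/2 = 13; row 3: 25/1 = 25; row 4: 12/4 = 3. Minimum is 3 at row 4 (s4 leaves); pivot element 4.
Divide row 4 by 4; eliminate column b from the other rows.
Second iteration: most negative Z-row entry is -5 in column a, so a enters.
Ratio test on column a — row 1: entry 0 ≤ 0; row 2: 20/1 = 20; row 3: 22/(5/2) = 44/5; row 4: 3/(1/2) = 6. Minimum is 6 at row 4 (b leaves); pivot element 1/2.
Divide row 4 by 1/2; eliminate column a from the other rows.
After both pivots, the entry at the Z-row, column s4 is 4.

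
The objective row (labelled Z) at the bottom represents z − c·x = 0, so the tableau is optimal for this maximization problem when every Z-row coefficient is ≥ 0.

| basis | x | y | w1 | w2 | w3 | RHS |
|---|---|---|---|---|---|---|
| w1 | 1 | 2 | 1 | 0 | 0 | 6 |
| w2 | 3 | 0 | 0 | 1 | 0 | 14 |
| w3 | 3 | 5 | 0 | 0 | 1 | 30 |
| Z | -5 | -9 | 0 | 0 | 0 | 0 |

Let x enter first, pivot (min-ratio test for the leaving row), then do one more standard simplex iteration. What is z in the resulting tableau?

Ratio test on column x — row 1: 6/1 = 6; row 2: 14/3 = 14/3; row 3: 30/3 = 10. Minimum is 14/3 at row 2 (w2 leaves); pivot element 3.
Pivot on row 2; the Z-row RHS becomes 0 − (-5)·(14/3) = 70/3.
Next entering variable (most negative Z-row entry -9): y.
Ratio test on column y — row 1: (4/3)/2 = 2/3; row 2: entry 0 ≤ 0; row 3: 16/5 = 16/5. Minimum is 2/3 at row 1 (w1 leaves); pivot element 2.
After the second pivot the Z-row RHS is 70/3 − (-9)·(2/3) = 88/3.

88/3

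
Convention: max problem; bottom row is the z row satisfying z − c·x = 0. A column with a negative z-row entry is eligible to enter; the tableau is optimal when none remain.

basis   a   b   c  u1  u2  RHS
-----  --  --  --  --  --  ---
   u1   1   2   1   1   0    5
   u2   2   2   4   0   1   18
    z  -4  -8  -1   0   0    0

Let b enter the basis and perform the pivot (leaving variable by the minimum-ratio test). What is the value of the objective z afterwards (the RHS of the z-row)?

Ratio test on column b — row 1: 5/2 = 5/2; row 2: 18/2 = 9. Minimum is 5/2 at row 1 (u1 leaves); pivot element 2.
Pivot on row 1; the z-row RHS becomes 0 − (-8)·(5/2) = 20.

20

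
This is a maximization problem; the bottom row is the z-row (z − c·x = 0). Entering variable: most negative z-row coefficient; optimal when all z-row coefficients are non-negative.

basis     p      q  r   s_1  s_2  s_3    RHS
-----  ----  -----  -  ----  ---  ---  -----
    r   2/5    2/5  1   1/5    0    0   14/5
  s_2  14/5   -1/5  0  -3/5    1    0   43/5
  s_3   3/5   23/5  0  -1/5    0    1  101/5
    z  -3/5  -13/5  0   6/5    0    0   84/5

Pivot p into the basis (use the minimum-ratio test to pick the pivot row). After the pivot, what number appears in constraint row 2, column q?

Ratio test on column p — row 1: (14/5)/(2/5) = 7; row 2: (43/5)/(14/5) = 43/14; row 3: (101/5)/(3/5) = 101/3. Minimum is 43/14 at row 2 (s_2 leaves); pivot element 14/5.
Divide row 2 by 14/5; eliminate column p from the other rows.
In the new row 2, the q entry is the old entry divided by the pivot: (-1/5)/(14/5) = -1/14.

-1/14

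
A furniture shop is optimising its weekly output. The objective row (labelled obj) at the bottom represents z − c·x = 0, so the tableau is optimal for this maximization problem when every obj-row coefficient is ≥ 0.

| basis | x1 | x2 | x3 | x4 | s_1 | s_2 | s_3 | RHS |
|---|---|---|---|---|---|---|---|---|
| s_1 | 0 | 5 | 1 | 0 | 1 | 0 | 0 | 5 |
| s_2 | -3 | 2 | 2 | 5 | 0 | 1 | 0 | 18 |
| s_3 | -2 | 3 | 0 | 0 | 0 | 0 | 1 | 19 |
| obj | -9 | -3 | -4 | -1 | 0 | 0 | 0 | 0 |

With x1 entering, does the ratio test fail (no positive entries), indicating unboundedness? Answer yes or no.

Every constraint-row entry in column x1 is ≤ 0, so increasing x1 is unbounded.

yes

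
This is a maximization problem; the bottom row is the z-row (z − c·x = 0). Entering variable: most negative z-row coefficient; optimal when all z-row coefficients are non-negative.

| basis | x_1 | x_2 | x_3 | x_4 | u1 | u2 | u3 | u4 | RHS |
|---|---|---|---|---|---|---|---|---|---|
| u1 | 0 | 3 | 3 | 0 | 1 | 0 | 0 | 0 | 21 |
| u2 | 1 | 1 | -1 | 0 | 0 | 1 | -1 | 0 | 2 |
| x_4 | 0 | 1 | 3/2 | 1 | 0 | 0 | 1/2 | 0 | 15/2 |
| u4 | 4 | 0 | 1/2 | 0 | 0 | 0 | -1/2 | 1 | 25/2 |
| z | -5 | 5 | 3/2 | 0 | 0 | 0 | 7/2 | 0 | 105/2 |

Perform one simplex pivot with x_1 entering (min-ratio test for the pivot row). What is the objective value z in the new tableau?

Ratio test on column x_1 — row 1: entry 0 ≤ 0; row 2: 2/1 = 2; row 3: entry 0 ≤ 0; row 4: (25/2)/4 = 25/8. Minimum is 2 at row 2 (u2 leaves); pivot element 1.
Pivot on row 2; the z-row RHS becomes 105/2 − (-5)·2 = 125/2.

125/2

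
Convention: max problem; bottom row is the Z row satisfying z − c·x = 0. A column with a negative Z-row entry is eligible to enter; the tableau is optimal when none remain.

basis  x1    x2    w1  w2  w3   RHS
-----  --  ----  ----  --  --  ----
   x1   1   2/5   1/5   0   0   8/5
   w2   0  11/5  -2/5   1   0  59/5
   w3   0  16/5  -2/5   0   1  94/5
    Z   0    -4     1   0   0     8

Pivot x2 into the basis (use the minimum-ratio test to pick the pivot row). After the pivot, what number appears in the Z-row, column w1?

3

Ratio test on column x2 — row 1: (8/5)/(2/5) = 4; row 2: (59/5)/(11/5) = 59/11; row 3: (94/5)/(16/5) = 47/8. Minimum is 4 at row 1 (x1 leaves); pivot element 2/5.
Divide row 1 by 2/5; eliminate column x2 from the other rows.
Z-row update in column w1: 1 − (-4)·(1/2) = 3.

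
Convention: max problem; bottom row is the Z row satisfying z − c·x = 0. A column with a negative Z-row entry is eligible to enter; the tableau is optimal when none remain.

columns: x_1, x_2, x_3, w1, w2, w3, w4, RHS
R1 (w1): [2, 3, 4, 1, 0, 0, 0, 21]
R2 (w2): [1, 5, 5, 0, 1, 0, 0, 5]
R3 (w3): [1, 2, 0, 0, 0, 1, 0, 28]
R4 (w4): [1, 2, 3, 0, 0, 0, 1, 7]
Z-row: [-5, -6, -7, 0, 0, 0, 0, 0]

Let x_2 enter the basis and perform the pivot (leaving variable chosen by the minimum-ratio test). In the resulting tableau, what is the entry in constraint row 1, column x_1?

7/5

Ratio test on column x_2 — row 1: 21/3 = 7; row 2: 5/5 = 1; row 3: 28/2 = 14; row 4: 7/2 = 7/2. Minimum is 1 at row 2 (w2 leaves); pivot element 5.
Divide row 2 by 5; eliminate column x_2 from the other rows.
Row 1 update in column x_1: 2 − 3·(1/5) = 7/5.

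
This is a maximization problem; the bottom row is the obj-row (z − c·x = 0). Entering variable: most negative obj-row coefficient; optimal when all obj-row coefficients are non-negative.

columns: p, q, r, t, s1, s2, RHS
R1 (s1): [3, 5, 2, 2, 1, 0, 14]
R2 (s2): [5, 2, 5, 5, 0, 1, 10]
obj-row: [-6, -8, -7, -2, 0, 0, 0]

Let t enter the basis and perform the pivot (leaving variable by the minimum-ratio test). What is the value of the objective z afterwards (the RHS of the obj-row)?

Ratio test on column t — row 1: 14/2 = 7; row 2: 10/5 = 2. Minimum is 2 at row 2 (s2 leaves); pivot element 5.
Pivot on row 2; the obj-row RHS becomes 0 − (-2)·2 = 4.

4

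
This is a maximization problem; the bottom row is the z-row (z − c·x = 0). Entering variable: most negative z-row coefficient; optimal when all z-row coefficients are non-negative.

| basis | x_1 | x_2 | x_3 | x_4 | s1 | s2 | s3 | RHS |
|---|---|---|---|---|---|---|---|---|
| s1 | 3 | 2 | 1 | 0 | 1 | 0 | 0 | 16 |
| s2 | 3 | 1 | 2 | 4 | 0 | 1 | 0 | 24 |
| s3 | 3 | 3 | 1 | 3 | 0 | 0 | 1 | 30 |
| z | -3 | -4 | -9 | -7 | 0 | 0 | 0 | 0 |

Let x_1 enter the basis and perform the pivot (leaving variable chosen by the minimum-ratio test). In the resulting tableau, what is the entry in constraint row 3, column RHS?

14

Ratio test on column x_1 — row 1: 16/3 = 16/3; row 2: 24/3 = 8; row 3: 30/3 = 10. Minimum is 16/3 at row 1 (s1 leaves); pivot element 3.
Divide row 1 by 3; eliminate column x_1 from the other rows.
Row 3 update in column RHS: 30 − 3·(16/3) = 14.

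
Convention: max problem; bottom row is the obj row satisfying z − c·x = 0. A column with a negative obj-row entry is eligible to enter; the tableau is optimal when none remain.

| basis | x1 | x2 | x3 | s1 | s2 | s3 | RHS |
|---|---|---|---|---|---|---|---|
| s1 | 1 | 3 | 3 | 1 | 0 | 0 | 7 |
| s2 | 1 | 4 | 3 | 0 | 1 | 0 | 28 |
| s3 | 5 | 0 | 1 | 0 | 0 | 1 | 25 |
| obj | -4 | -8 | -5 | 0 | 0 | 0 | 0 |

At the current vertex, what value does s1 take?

7

s1 is basic (row 1); its value is the RHS of that row, 7.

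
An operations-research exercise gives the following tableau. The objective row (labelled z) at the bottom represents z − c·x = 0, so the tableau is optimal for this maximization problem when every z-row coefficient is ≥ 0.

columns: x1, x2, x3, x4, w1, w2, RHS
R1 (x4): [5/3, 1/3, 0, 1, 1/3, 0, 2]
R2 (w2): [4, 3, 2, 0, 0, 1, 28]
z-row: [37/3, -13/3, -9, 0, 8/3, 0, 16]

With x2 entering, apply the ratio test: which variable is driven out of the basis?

Column x2 entries and ratios — x4: 2/(1/3) = 6; w2: 28/3 = 28/3.
Smallest ratio is 6 in the row of x4, so x4 leaves.

x4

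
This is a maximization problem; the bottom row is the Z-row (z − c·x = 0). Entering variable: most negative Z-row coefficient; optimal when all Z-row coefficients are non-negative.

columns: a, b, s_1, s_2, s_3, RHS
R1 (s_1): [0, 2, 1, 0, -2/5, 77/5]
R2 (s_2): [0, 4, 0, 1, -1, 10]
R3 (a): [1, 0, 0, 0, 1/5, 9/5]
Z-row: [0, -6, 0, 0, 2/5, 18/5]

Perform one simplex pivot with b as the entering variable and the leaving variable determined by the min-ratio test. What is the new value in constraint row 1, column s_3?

Ratio test on column b — row 1: (77/5)/2 = 77/10; row 2: 10/4 = 5/2; row 3: entry 0 ≤ 0. Minimum is 5/2 at row 2 (s_2 leaves); pivot element 4.
Divide row 2 by 4; eliminate column b from the other rows.
Row 1 update in column s_3: -2/5 − 2·(-1/4) = 1/10.

1/10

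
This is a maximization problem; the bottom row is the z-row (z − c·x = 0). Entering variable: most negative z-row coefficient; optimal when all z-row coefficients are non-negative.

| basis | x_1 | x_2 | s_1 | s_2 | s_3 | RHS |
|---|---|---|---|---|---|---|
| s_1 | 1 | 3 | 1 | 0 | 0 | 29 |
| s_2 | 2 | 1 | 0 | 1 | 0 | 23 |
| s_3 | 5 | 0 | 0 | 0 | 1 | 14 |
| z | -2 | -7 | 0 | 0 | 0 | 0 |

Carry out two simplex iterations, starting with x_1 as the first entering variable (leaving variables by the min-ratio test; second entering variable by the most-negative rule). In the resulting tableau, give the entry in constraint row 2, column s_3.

Ratio test on column x_1 — row 1: 29/1 = 29; row 2: 23/2 = 23/2; row 3: 14/5 = 14/5. Minimum is 14/5 at row 3 (s_3 leaves); pivot element 5.
Divide row 3 by 5; eliminate column x_1 from the other rows.
Second iteration: most negative z-row entry is -7 in column x_2, so x_2 enters.
Ratio test on column x_2 — row 1: (131/5)/3 = 131/15; row 2: (87/5)/1 = 87/5; row 3: entry 0 ≤ 0. Minimum is 131/15 at row 1 (s_1 leaves); pivot element 3.
Divide row 1 by 3; eliminate column x_2 from the other rows.
After both pivots, the entry at constraint row 2, column s_3 is -1/3.

-1/3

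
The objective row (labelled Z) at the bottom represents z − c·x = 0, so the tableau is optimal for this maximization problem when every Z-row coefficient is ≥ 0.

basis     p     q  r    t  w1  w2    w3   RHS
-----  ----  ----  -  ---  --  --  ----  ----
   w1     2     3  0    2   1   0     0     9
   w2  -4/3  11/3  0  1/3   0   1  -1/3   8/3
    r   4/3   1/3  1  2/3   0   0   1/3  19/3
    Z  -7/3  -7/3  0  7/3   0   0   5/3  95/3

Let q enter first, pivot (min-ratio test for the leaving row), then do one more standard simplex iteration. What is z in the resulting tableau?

Ratio test on column q — row 1: 9/3 = 3; row 2: (8/3)/(11/3) = 8/11; row 3: (19/3)/(1/3) = 19. Minimum is 8/11 at row 2 (w2 leaves); pivot element 11/3.
Pivot on row 2; the Z-row RHS becomes 95/3 − (-7/3)·(8/11) = 367/11.
Next entering variable (most negative Z-row entry -35/11): p.
Ratio test on column p — row 1: (75/11)/(34/11) = 75/34; row 2: entry -4/11 ≤ 0; row 3: (67/11)/(16/11) = 67/16. Minimum is 75/34 at row 1 (w1 leaves); pivot element 34/11.
After the second pivot the Z-row RHS is 367/11 − (-35/11)·(75/34) = 1373/34.

1373/34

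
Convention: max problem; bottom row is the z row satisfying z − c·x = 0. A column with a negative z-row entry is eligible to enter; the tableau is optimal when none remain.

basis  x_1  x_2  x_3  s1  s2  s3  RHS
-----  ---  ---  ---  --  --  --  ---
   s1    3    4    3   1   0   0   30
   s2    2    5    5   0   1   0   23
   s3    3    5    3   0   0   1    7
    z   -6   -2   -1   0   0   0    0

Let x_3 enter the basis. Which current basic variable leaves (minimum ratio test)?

Column x_3 entries and ratios — s1: 30/3 = 10; s2: 23/5 = 23/5; s3: 7/3 = 7/3.
Smallest ratio is 7/3 in the row of s3, so s3 leaves.

s3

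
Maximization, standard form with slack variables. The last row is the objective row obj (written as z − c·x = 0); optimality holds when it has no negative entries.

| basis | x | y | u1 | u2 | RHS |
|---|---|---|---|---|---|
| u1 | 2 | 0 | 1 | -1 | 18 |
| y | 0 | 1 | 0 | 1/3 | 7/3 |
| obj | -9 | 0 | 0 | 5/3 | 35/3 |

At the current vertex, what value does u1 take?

18

u1 is basic (row 1); its value is the RHS of that row, 18.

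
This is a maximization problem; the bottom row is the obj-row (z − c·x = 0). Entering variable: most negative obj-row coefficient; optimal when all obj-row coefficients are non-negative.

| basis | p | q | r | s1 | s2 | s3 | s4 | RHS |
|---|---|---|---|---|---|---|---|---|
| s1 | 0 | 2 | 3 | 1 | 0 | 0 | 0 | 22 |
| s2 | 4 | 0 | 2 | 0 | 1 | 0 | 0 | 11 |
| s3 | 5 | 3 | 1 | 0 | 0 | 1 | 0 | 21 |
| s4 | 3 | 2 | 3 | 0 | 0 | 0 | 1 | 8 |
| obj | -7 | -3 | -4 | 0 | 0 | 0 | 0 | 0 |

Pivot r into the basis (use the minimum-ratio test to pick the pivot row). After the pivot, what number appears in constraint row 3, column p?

4

Ratio test on column r — row 1: 22/3 = 22/3; row 2: 11/2 = 11/2; row 3: 21/1 = 21; row 4: 8/3 = 8/3. Minimum is 8/3 at row 4 (s4 leaves); pivot element 3.
Divide row 4 by 3; eliminate column r from the other rows.
Row 3 update in column p: 5 − 1·1 = 4.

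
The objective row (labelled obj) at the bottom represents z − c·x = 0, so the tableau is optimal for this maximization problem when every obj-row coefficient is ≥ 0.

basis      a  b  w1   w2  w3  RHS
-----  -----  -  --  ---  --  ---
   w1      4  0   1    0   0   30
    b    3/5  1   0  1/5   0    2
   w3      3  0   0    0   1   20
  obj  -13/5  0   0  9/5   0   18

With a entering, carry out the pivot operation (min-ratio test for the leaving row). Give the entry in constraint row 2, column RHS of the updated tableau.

Ratio test on column a — row 1: 30/4 = 15/2; row 2: 2/(3/5) = 10/3; row 3: 20/3 = 20/3. Minimum is 10/3 at row 2 (b leaves); pivot element 3/5.
Divide row 2 by 3/5; eliminate column a from the other rows.
In the new row 2, the RHS entry is the old entry divided by the pivot: 2/(3/5) = 10/3.

10/3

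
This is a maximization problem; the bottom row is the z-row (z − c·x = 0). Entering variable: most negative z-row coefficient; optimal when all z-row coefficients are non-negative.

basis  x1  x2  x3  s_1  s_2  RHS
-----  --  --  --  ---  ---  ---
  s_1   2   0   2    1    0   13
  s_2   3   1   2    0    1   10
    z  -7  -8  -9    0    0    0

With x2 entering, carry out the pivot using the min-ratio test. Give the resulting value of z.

Ratio test on column x2 — row 1: entry 0 ≤ 0; row 2: 10/1 = 10. Minimum is 10 at row 2 (s_2 leaves); pivot element 1.
Pivot on row 2; the z-row RHS becomes 0 − (-8)·10 = 80.

80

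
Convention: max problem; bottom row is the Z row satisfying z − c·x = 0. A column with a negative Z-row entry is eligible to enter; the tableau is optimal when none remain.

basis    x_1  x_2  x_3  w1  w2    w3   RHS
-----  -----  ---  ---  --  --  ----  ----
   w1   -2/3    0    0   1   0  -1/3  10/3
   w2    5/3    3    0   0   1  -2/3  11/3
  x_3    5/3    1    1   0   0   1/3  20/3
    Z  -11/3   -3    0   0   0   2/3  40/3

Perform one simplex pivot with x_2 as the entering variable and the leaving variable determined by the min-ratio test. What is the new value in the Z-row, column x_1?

-2

Ratio test on column x_2 — row 1: entry 0 ≤ 0; row 2: (11/3)/3 = 11/9; row 3: (20/3)/1 = 20/3. Minimum is 11/9 at row 2 (w2 leaves); pivot element 3.
Divide row 2 by 3; eliminate column x_2 from the other rows.
Z-row update in column x_1: -11/3 − (-3)·(5/9) = -2.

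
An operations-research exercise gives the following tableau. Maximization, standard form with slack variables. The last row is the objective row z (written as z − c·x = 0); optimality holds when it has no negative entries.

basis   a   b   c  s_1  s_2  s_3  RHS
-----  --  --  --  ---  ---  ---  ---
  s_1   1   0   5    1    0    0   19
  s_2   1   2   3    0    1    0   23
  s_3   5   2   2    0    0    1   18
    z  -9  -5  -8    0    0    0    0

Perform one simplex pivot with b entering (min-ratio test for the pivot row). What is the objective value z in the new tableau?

Ratio test on column b — row 1: entry 0 ≤ 0; row 2: 23/2 = 23/2; row 3: 18/2 = 9. Minimum is 9 at row 3 (s_3 leaves); pivot element 2.
Pivot on row 3; the z-row RHS becomes 0 − (-5)·9 = 45.

45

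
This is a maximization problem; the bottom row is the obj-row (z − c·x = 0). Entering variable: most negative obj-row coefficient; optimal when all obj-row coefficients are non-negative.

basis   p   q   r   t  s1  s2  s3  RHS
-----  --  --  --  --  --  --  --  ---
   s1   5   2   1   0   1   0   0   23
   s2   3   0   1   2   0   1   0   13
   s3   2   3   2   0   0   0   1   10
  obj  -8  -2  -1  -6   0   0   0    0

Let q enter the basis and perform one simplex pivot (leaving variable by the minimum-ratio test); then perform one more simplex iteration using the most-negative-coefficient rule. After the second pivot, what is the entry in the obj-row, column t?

-14/9

Ratio test on column q — row 1: 23/2 = 23/2; row 2: entry 0 ≤ 0; row 3: 10/3 = 10/3. Minimum is 10/3 at row 3 (s3 leaves); pivot element 3.
Divide row 3 by 3; eliminate column q from the other rows.
Second iteration: most negative obj-row entry is -20/3 in column p, so p enters.
Ratio test on column p — row 1: (49/3)/(11/3) = 49/11; row 2: 13/3 = 13/3; row 3: (10/3)/(2/3) = 5. Minimum is 13/3 at row 2 (s2 leaves); pivot element 3.
Divide row 2 by 3; eliminate column p from the other rows.
After both pivots, the entry at the obj-row, column t is -14/9.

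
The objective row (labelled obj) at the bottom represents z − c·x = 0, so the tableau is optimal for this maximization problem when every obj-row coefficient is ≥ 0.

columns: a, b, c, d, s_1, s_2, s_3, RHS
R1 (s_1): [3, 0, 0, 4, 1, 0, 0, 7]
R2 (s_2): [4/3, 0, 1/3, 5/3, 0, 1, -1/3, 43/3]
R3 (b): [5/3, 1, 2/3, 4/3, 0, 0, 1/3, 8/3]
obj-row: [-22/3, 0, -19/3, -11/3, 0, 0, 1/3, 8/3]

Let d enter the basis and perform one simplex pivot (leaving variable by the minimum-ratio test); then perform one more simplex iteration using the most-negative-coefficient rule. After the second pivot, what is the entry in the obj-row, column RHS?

49/4

Ratio test on column d — row 1: 7/4 = 7/4; row 2: (43/3)/(5/3) = 43/5; row 3: (8/3)/(4/3) = 2. Minimum is 7/4 at row 1 (s_1 leaves); pivot element 4.
Divide row 1 by 4; eliminate column d from the other rows.
Second iteration: most negative obj-row entry is -19/3 in column c, so c enters.
Ratio test on column c — row 1: entry 0 ≤ 0; row 2: (137/12)/(1/3) = 137/4; row 3: (1/3)/(2/3) = 1/2. Minimum is 1/2 at row 3 (b leaves); pivot element 2/3.
Divide row 3 by 2/3; eliminate column c from the other rows.
After both pivots, the entry at the obj-row, column RHS is 49/4.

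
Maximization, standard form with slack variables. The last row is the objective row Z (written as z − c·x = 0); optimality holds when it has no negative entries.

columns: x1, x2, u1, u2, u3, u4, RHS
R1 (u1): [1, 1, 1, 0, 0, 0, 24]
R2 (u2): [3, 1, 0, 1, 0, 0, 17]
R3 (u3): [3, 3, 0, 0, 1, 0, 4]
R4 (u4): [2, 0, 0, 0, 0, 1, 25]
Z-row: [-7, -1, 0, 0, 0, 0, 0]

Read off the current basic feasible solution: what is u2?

17

u2 is basic (row 2); its value is the RHS of that row, 17.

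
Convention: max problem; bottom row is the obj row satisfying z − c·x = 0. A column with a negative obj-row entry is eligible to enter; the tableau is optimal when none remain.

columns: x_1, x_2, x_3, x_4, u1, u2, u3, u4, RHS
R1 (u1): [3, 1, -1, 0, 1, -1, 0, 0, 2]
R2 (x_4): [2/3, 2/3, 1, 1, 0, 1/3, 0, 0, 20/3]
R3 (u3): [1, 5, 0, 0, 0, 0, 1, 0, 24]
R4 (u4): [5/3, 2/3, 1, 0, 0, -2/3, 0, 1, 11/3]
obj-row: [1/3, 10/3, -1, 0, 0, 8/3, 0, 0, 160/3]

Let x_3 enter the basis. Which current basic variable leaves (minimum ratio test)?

Column x_3 entries and ratios — u1: -1 ≤ 0, skip; x_4: (20/3)/1 = 20/3; u3: 0 ≤ 0, skip; u4: (11/3)/1 = 11/3.
Smallest ratio is 11/3 in the row of u4, so u4 leaves.

u4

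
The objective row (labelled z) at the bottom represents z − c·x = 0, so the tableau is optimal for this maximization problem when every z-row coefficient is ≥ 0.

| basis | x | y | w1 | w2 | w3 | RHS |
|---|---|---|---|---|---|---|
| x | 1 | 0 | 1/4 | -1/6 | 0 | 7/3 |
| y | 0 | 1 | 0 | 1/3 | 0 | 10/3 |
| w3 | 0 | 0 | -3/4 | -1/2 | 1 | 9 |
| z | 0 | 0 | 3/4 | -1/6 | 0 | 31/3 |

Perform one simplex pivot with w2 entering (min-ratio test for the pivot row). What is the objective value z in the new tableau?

Ratio test on column w2 — row 1: entry -1/6 ≤ 0; row 2: (10/3)/(1/3) = 10; row 3: entry -1/2 ≤ 0. Minimum is 10 at row 2 (y leaves); pivot element 1/3.
Pivot on row 2; the z-row RHS becomes 31/3 − (-1/6)·10 = 12.

12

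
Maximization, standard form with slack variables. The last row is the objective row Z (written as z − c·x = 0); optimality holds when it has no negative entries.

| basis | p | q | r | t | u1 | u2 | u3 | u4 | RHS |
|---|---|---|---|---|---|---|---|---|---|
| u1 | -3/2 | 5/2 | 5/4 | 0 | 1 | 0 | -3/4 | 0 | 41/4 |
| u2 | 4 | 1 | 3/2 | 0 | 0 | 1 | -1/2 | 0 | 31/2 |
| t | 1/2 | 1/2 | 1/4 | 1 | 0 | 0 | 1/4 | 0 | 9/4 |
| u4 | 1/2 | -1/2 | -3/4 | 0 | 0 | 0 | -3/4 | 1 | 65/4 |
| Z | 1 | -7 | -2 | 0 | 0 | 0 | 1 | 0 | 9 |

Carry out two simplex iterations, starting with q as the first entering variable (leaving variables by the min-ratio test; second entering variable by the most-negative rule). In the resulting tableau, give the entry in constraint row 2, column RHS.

41/4

Ratio test on column q — row 1: (41/4)/(5/2) = 41/10; row 2: (31/2)/1 = 31/2; row 3: (9/4)/(1/2) = 9/2; row 4: entry -1/2 ≤ 0. Minimum is 41/10 at row 1 (u1 leaves); pivot element 5/2.
Divide row 1 by 5/2; eliminate column q from the other rows.
Second iteration: most negative Z-row entry is -16/5 in column p, so p enters.
Ratio test on column p — row 1: entry -3/5 ≤ 0; row 2: (57/5)/(23/5) = 57/23; row 3: (1/5)/(4/5) = 1/4; row 4: (183/10)/(1/5) = 183/2. Minimum is 1/4 at row 3 (t leaves); pivot element 4/5.
Divide row 3 by 4/5; eliminate column p from the other rows.
After both pivots, the entry at constraint row 2, column RHS is 41/4.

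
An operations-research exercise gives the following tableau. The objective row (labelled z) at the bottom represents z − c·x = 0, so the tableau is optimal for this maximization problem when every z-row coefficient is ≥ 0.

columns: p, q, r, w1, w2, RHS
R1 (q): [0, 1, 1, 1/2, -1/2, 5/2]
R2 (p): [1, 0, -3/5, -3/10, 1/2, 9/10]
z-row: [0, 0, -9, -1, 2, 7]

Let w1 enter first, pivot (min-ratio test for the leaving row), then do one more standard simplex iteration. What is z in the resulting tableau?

59/2

Ratio test on column w1 — row 1: (5/2)/(1/2) = 5; row 2: entry -3/10 ≤ 0. Minimum is 5 at row 1 (q leaves); pivot element 1/2.
Pivot on row 1; the z-row RHS becomes 7 − (-1)·5 = 12.
Next entering variable (most negative z-row entry -7): r.
Ratio test on column r — row 1: 5/2 = 5/2; row 2: entry 0 ≤ 0. Minimum is 5/2 at row 1 (w1 leaves); pivot element 2.
After the second pivot the z-row RHS is 12 − (-7)·(5/2) = 59/2.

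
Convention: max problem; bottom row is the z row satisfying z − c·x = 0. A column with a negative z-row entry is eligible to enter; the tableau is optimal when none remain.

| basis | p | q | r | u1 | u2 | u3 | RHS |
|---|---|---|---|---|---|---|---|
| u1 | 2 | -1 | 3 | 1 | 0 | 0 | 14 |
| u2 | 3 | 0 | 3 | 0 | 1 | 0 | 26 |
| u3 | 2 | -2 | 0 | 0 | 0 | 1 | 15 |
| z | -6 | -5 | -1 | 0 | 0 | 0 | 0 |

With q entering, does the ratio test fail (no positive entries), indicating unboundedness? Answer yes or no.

Every constraint-row entry in column q is ≤ 0, so increasing q is unbounded.

yes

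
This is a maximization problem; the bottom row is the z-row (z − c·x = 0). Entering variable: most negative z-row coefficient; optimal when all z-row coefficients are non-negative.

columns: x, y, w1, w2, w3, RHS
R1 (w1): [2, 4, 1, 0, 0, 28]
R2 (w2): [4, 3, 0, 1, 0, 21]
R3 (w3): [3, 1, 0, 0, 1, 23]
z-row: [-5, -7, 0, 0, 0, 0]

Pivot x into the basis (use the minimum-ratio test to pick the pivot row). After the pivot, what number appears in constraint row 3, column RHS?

29/4

Ratio test on column x — row 1: 28/2 = 14; row 2: 21/4 = 21/4; row 3: 23/3 = 23/3. Minimum is 21/4 at row 2 (w2 leaves); pivot element 4.
Divide row 2 by 4; eliminate column x from the other rows.
Row 3 update in column RHS: 23 − 3·(21/4) = 29/4.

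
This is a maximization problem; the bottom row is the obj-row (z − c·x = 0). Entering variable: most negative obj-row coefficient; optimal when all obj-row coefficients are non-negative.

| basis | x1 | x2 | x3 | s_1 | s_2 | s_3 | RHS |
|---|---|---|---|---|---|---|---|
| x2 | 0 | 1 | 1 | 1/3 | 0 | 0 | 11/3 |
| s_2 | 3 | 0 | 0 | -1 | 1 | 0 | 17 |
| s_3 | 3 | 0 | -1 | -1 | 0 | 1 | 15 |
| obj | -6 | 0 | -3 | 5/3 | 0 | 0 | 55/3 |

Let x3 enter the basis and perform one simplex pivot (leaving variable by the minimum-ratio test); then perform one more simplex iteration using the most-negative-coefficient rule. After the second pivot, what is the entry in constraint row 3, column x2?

Ratio test on column x3 — row 1: (11/3)/1 = 11/3; row 2: entry 0 ≤ 0; row 3: entry -1 ≤ 0. Minimum is 11/3 at row 1 (x2 leaves); pivot element 1.
Divide row 1 by 1; eliminate column x3 from the other rows.
Second iteration: most negative obj-row entry is -6 in column x1, so x1 enters.
Ratio test on column x1 — row 1: entry 0 ≤ 0; row 2: 17/3 = 17/3; row 3: (56/3)/3 = 56/9. Minimum is 17/3 at row 2 (s_2 leaves); pivot element 3.
Divide row 2 by 3; eliminate column x1 from the other rows.
After both pivots, the entry at constraint row 3, column x2 is 1.

1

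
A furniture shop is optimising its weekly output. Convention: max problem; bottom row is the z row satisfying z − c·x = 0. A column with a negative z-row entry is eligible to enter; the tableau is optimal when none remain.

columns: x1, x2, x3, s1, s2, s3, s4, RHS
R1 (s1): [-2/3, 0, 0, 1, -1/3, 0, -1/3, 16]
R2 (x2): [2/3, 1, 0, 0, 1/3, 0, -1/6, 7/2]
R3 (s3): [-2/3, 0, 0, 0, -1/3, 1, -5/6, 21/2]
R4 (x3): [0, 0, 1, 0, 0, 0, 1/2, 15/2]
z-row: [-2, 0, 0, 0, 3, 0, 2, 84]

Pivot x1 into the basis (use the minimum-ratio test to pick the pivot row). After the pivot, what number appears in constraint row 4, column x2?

0

Ratio test on column x1 — row 1: entry -2/3 ≤ 0; row 2: (7/2)/(2/3) = 21/4; row 3: entry -2/3 ≤ 0; row 4: entry 0 ≤ 0. Minimum is 21/4 at row 2 (x2 leaves); pivot element 2/3.
Divide row 2 by 2/3; eliminate column x1 from the other rows.
Row 4 update in column x2: 0 − 0·(3/2) = 0.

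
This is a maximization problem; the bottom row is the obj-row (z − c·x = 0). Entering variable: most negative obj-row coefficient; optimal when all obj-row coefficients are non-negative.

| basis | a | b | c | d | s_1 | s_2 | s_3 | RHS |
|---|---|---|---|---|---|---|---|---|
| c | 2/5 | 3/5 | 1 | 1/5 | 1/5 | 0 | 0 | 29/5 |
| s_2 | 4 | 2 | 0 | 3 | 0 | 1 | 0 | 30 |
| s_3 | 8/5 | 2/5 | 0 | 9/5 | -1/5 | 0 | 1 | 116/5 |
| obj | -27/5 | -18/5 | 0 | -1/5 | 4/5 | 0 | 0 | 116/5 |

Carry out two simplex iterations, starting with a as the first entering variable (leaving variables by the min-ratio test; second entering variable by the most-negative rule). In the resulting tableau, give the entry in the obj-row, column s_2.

Ratio test on column a — row 1: (29/5)/(2/5) = 29/2; row 2: 30/4 = 15/2; row 3: (116/5)/(8/5) = 29/2. Minimum is 15/2 at row 2 (s_2 leaves); pivot element 4.
Divide row 2 by 4; eliminate column a from the other rows.
Second iteration: most negative obj-row entry is -9/10 in column b, so b enters.
Ratio test on column b — row 1: (14/5)/(2/5) = 7; row 2: (15/2)/(1/2) = 15; row 3: entry -2/5 ≤ 0. Minimum is 7 at row 1 (c leaves); pivot element 2/5.
Divide row 1 by 2/5; eliminate column b from the other rows.
After both pivots, the entry at the obj-row, column s_2 is 9/8.

9/8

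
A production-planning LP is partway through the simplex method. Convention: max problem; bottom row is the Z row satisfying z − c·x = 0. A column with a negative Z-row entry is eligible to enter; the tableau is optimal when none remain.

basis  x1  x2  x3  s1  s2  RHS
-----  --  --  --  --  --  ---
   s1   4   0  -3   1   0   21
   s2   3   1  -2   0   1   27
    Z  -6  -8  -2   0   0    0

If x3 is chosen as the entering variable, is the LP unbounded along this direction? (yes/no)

Every constraint-row entry in column x3 is ≤ 0, so increasing x3 is unbounded.

yes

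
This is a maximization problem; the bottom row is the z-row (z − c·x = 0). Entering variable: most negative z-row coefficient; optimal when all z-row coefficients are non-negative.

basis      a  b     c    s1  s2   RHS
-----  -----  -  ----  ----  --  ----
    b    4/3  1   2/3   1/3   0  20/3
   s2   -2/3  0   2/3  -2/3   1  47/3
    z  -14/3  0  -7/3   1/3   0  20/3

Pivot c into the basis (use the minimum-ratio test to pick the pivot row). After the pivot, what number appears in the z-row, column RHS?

30

Ratio test on column c — row 1: (20/3)/(2/3) = 10; row 2: (47/3)/(2/3) = 47/2. Minimum is 10 at row 1 (b leaves); pivot element 2/3.
Divide row 1 by 2/3; eliminate column c from the other rows.
z-row update in column RHS: 20/3 − (-7/3)·10 = 30.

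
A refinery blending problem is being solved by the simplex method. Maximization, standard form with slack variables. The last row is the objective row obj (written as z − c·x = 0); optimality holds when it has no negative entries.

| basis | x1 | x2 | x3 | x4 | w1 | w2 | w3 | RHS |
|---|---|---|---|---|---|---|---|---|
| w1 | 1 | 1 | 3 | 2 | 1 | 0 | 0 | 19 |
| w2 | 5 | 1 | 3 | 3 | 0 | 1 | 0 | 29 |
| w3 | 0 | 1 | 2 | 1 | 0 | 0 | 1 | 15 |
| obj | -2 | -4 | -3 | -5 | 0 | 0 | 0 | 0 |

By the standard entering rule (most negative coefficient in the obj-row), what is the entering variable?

x4

Negative obj-row entries: x1: -2, x2: -4, x3: -3, x4: -5.
The most negative is -5 in column x4, so x4 enters.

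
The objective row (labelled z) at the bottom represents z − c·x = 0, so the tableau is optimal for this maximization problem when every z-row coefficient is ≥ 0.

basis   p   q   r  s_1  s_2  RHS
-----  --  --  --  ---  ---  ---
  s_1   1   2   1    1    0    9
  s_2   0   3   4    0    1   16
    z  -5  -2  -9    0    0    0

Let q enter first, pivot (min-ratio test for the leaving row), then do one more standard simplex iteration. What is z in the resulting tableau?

Ratio test on column q — row 1: 9/2 = 9/2; row 2: 16/3 = 16/3. Minimum is 9/2 at row 1 (s_1 leaves); pivot element 2.
Pivot on row 1; the z-row RHS becomes 0 − (-2)·(9/2) = 9.
Next entering variable (most negative z-row entry -8): r.
Ratio test on column r — row 1: (9/2)/(1/2) = 9; row 2: (5/2)/(5/2) = 1. Minimum is 1 at row 2 (s_2 leaves); pivot element 5/2.
After the second pivot the z-row RHS is 9 − (-8)·1 = 17.

17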